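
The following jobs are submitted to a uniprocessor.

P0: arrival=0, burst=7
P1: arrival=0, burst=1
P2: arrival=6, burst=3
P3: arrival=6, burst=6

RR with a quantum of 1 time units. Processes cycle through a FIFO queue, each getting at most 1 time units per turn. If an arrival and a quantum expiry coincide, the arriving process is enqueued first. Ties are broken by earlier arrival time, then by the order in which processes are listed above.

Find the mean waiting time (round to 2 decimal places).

3.75

Timeline: | P0 0-1 | P1 1-2 | P0 2-6 | P2 6-7 | P3 7-8 | P0 8-9 | P2 9-10 | P3 10-11 | P0 11-12 | P2 12-13 | P3 13-17 |
Completion: P0=12  P1=2  P2=13  P3=17
Turnaround (C−A): P0=12  P1=2  P2=7  P3=11
Waiting times: P0=5, P1=1, P2=4, P3=5
Average waiting = (5+1+4+5) / 4 = 15/4 = 3.75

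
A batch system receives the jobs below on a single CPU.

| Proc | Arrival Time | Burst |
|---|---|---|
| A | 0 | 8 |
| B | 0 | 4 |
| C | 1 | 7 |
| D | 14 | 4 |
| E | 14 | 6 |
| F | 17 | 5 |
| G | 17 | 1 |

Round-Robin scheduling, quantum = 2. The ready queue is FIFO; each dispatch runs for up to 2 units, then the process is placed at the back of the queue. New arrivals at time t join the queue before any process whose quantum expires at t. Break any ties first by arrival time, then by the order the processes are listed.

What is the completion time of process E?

Gantt: | A 0-2 | B 2-4 | C 4-6 | A 6-8 | B 8-10 | C 10-12 | A 12-14 | C 14-16 | D 16-18 | E 18-20 | A 20-22 | C 22-23 | F 23-25 | G 25-26 | D 26-28 | E 28-30 | F 30-32 | E 32-34 | F 34-35 |
Completion: A=22  B=10  C=23  D=28  E=34  F=35  G=26
Turnaround (C−A): A=22  B=10  C=22  D=14  E=20  F=18  G=9

34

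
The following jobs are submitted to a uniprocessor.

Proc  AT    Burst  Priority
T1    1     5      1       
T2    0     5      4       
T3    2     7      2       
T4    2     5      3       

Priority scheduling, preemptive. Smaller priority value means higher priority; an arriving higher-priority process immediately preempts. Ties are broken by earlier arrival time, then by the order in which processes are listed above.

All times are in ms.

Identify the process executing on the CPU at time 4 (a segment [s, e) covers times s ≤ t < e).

Gantt: | T2 0-1 | T1 1-6 | T3 6-13 | T4 13-18 | T2 18-22 |
Completion: T1=6  T2=22  T3=13  T4=18

T1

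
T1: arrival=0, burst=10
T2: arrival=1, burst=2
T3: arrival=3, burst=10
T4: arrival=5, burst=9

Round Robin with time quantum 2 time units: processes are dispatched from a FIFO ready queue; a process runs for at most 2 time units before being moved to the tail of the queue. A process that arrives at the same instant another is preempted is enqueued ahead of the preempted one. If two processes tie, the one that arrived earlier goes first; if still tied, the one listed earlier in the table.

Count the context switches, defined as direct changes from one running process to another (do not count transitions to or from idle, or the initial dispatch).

Timeline: | T1 0-2 | T2 2-4 | T1 4-6 | T3 6-8 | T4 8-10 | T1 10-12 | T3 12-14 | T4 14-16 | T1 16-18 | T3 18-20 | T4 20-22 | T1 22-24 | T3 24-26 | T4 26-28 | T3 28-30 | T4 30-31 |
Completion: T1=24  T2=4  T3=30  T4=31
Turnaround (C−A): T1=24  T2=3  T3=27  T4=26

15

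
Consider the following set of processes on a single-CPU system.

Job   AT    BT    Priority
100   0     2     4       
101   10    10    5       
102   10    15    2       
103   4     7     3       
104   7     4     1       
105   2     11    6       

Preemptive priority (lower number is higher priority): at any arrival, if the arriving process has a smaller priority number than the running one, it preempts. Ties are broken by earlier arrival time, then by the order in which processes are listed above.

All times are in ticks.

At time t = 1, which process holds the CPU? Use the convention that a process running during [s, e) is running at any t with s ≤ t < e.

100

Timeline: | 100 0-2 | 105 2-4 | 103 4-7 | 104 7-11 | 102 11-26 | 103 26-30 | 101 30-40 | 105 40-49 |
Completion: 100=2  101=40  102=26  103=30  104=11  105=49
Turnaround (C−A): 100=2  101=30  102=16  103=26  104=4  105=47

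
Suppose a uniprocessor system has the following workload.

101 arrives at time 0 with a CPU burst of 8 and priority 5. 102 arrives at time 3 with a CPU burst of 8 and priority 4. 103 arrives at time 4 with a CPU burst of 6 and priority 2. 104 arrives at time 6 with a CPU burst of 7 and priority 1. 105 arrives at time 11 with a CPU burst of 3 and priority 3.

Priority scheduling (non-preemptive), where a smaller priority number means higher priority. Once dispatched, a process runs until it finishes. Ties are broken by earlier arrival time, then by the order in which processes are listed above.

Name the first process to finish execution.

101

Schedule: | 101 0-8 | 104 8-15 | 103 15-21 | 105 21-24 | 102 24-32 |
Completion: 101=8  102=32  103=21  104=15  105=24
Turnaround (C−A): 101=8  102=29  103=17  104=9  105=13
Finish order: 101 → 104 → 103 → 105 → 102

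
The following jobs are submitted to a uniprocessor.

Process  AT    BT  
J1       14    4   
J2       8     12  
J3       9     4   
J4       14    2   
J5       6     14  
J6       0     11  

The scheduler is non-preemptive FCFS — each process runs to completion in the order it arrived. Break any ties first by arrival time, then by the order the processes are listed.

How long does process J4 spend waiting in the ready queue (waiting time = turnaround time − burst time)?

31

Schedule: | J6 0-11 | J5 11-25 | J2 25-37 | J3 37-41 | J1 41-45 | J4 45-47 |
Completion: J1=45  J2=37  J3=41  J4=47  J5=25  J6=11
Turnaround (C−A): J1=31  J2=29  J3=32  J4=33  J5=19  J6=11
Waiting(J4) = turnaround − burst = 33 − 2 = 31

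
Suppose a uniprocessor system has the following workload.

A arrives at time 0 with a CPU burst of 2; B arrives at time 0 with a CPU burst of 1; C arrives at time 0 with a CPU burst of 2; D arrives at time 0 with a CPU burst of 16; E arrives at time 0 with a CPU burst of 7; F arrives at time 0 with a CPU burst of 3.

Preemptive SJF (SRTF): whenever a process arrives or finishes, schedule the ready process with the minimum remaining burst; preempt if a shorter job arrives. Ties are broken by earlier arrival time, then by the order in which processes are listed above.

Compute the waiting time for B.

0

Timeline: | B 0-1 | A 1-3 | C 3-5 | F 5-8 | E 8-15 | D 15-31 |
Completion: A=3  B=1  C=5  D=31  E=15  F=8
Waiting(B) = turnaround − burst = 1 − 1 = 0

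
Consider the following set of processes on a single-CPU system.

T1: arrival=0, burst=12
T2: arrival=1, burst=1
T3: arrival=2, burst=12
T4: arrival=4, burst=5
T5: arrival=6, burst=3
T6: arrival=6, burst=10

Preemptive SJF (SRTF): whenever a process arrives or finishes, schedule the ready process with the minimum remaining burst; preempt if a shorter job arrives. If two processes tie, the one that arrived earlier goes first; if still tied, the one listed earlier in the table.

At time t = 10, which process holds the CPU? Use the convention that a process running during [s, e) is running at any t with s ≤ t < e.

T5

Timeline: | T1 0-1 | T2 1-2 | T1 2-4 | T4 4-9 | T5 9-12 | T1 12-21 | T6 21-31 | T3 31-43 |
Completion: T1=21  T2=2  T3=43  T4=9  T5=12  T6=31
Turnaround (C−A): T1=21  T2=1  T3=41  T4=5  T5=6  T6=25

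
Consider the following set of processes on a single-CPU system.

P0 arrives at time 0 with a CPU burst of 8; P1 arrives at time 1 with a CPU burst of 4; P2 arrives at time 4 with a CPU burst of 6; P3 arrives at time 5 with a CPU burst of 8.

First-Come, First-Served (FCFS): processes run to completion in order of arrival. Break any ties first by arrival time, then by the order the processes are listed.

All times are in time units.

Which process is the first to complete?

P0

Timeline: | P0 0-8 | P1 8-12 | P2 12-18 | P3 18-26 |
Completion: P0=8  P1=12  P2=18  P3=26
Finish order: P0 → P1 → P2 → P3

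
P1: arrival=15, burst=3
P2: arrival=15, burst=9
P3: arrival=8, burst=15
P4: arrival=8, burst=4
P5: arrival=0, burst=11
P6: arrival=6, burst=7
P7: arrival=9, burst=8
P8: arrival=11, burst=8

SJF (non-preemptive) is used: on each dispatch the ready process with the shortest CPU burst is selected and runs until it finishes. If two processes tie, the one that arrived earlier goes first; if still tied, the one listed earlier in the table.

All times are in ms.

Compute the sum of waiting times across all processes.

121

Timeline: | P5 0-11 | P4 11-15 | P1 15-18 | P6 18-25 | P7 25-33 | P8 33-41 | P2 41-50 | P3 50-65 |
Completion: P1=18  P2=50  P3=65  P4=15  P5=11  P6=25  P7=33  P8=41
Turnaround (C−A): P1=3  P2=35  P3=57  P4=7  P5=11  P6=19  P7=24  P8=30
Waiting = turnaround − burst: P1=0, P2=26, P3=42, P4=3, P5=0, P6=12, P7=16, P8=22
Total waiting = 0 + 26 + 42 + 3 + 0 + 12 + 16 + 22 = 121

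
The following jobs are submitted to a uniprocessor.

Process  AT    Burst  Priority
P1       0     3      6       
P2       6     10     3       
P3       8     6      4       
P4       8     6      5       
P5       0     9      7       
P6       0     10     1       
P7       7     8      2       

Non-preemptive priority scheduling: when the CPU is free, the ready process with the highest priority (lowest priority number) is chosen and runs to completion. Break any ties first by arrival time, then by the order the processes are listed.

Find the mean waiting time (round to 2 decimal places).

Schedule: | P6 0-10 | P7 10-18 | P2 18-28 | P3 28-34 | P4 34-40 | P1 40-43 | P5 43-52 |
Completion: P1=43  P2=28  P3=34  P4=40  P5=52  P6=10  P7=18
Turnaround (C−A): P1=43  P2=22  P3=26  P4=32  P5=52  P6=10  P7=11
Waiting times: P1=40, P2=12, P3=20, P4=26, P5=43, P6=0, P7=3
Average waiting = (40+12+20+26+43+0+3) / 7 = 144/7 = 20.57

20.57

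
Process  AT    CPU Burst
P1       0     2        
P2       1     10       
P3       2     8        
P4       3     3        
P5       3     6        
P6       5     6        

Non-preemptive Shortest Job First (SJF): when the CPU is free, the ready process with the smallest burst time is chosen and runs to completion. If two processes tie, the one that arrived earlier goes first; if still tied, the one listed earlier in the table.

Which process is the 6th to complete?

P2

Gantt: | P1 0-2 | P3 2-10 | P4 10-13 | P5 13-19 | P6 19-25 | P2 25-35 |
Completion: P1=2  P2=35  P3=10  P4=13  P5=19  P6=25
Turnaround (C−A): P1=2  P2=34  P3=8  P4=10  P5=16  P6=20
Finish order: P1 → P3 → P4 → P5 → P6 → P2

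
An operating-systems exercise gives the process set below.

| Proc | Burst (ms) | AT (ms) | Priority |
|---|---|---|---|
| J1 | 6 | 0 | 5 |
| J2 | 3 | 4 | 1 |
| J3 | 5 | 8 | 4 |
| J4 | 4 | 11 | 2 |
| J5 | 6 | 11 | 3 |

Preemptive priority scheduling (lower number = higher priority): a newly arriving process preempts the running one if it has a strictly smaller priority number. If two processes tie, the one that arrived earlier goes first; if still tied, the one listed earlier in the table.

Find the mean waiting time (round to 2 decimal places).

6.40

Timeline: | J1 0-4 | J2 4-7 | J1 7-8 | J3 8-11 | J4 11-15 | J5 15-21 | J3 21-23 | J1 23-24 |
Completion: J1=24  J2=7  J3=23  J4=15  J5=21
Waiting times: J1=18, J2=0, J3=10, J4=0, J5=4
Average waiting = (18+0+10+0+4) / 5 = 32/5 = 6.40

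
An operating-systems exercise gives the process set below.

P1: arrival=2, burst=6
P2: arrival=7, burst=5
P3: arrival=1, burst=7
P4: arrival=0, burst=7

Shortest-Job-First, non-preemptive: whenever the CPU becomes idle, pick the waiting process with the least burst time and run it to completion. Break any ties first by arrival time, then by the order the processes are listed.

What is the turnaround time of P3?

Timeline: | P4 0-7 | P2 7-12 | P1 12-18 | P3 18-25 |
Completion: P1=18  P2=12  P3=25  P4=7
Turnaround (C−A): P1=16  P2=5  P3=24  P4=7
Turnaround(P3) = completion − arrival = 25 − 1 = 24

24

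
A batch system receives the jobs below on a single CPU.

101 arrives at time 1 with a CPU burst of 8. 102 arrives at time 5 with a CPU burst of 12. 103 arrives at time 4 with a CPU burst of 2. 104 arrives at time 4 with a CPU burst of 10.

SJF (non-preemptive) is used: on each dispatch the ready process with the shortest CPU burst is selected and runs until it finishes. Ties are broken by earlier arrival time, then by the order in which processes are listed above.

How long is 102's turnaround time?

Schedule: | idle 0-1 | 101 1-9 | 103 9-11 | 104 11-21 | 102 21-33 |
Completion: 101=9  102=33  103=11  104=21
Turnaround (C−A): 101=8  102=28  103=7  104=17
Turnaround(102) = completion − arrival = 33 − 5 = 28

28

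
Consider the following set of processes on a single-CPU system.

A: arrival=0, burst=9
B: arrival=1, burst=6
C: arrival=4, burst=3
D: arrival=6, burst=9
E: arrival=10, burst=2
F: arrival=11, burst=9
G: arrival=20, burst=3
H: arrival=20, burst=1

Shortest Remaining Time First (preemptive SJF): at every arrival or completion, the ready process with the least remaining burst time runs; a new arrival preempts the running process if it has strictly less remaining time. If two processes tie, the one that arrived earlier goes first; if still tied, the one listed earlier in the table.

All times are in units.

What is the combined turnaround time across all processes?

Gantt: | A 0-1 | B 1-7 | C 7-10 | E 10-12 | A 12-20 | H 20-21 | G 21-24 | D 24-33 | F 33-42 |
Completion: A=20  B=7  C=10  D=33  E=12  F=42  G=24  H=21
Turnaround = completion − arrival: A=20, B=6, C=6, D=27, E=2, F=31, G=4, H=1
Total turnaround = 20 + 6 + 6 + 27 + 2 + 31 + 4 + 1 = 97

97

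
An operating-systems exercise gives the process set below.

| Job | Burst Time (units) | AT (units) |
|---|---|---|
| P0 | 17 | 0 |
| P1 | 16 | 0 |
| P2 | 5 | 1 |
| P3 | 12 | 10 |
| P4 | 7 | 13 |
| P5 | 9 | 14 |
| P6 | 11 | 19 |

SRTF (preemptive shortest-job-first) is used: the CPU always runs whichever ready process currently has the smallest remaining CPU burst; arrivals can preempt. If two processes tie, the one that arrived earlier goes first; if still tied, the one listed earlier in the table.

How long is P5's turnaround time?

23

Schedule: | P1 0-1 | P2 1-6 | P1 6-13 | P4 13-20 | P1 20-28 | P5 28-37 | P6 37-48 | P3 48-60 | P0 60-77 |
Completion: P0=77  P1=28  P2=6  P3=60  P4=20  P5=37  P6=48
Turnaround (C−A): P0=77  P1=28  P2=5  P3=50  P4=7  P5=23  P6=29
Turnaround(P5) = completion − arrival = 37 − 14 = 23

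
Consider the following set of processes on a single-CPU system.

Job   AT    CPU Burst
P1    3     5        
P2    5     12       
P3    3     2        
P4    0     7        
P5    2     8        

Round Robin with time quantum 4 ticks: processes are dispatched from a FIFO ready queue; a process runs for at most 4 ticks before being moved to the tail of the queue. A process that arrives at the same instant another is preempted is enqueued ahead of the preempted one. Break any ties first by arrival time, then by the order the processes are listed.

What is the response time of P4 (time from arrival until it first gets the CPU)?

Gantt: | P4 0-4 | P5 4-8 | P1 8-12 | P3 12-14 | P4 14-17 | P2 17-21 | P5 21-25 | P1 25-26 | P2 26-34 |
Completion: P1=26  P2=34  P3=14  P4=17  P5=25
Turnaround (C−A): P1=23  P2=29  P3=11  P4=17  P5=23
Response(P4) = first start − arrival = 0 − 0 = 0

0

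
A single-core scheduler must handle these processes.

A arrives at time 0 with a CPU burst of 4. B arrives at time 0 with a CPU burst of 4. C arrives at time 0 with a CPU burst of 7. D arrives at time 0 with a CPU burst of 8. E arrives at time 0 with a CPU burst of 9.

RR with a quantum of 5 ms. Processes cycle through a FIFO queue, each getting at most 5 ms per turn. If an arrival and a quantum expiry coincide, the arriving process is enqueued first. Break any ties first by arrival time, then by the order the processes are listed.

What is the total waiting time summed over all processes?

Gantt: | A 0-4 | B 4-8 | C 8-13 | D 13-18 | E 18-23 | C 23-25 | D 25-28 | E 28-32 |
Completion: A=4  B=8  C=25  D=28  E=32
Turnaround (C−A): A=4  B=8  C=25  D=28  E=32
Waiting = turnaround − burst: A=0, B=4, C=18, D=20, E=23
Total waiting = 0 + 4 + 18 + 20 + 23 = 65

65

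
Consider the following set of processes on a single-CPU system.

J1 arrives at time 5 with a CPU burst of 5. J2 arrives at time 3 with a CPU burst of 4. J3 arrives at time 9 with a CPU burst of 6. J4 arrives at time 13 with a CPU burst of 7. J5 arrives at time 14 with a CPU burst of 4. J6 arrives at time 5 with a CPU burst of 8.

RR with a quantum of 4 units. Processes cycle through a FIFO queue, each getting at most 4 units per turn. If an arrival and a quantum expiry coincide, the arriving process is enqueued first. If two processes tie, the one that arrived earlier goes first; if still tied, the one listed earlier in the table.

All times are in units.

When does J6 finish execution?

Gantt: | idle 0-3 | J2 3-7 | J1 7-11 | J6 11-15 | J3 15-19 | J1 19-20 | J4 20-24 | J5 24-28 | J6 28-32 | J3 32-34 | J4 34-37 |
Completion: J1=20  J2=7  J3=34  J4=37  J5=28  J6=32

32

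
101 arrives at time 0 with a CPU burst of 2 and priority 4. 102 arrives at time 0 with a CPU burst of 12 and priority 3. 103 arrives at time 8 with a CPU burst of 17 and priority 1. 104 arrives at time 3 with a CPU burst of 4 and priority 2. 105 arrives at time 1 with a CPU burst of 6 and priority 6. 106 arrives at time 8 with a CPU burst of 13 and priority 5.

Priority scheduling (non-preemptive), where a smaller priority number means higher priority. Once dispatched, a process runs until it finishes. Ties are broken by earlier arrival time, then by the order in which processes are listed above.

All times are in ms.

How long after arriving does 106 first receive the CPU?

27

Gantt: | 102 0-12 | 103 12-29 | 104 29-33 | 101 33-35 | 106 35-48 | 105 48-54 |
Completion: 101=35  102=12  103=29  104=33  105=54  106=48
Turnaround (C−A): 101=35  102=12  103=21  104=30  105=53  106=40
Response(106) = first start − arrival = 35 − 8 = 27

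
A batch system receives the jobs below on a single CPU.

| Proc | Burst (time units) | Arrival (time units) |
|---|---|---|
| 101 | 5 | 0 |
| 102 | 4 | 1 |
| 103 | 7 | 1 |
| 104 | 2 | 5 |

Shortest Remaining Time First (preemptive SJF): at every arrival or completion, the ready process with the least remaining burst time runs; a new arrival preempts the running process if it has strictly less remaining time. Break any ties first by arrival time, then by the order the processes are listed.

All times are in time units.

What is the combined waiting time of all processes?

16

Gantt: | 101 0-5 | 104 5-7 | 102 7-11 | 103 11-18 |
Completion: 101=5  102=11  103=18  104=7
Waiting = turnaround − burst: 101=0, 102=6, 103=10, 104=0
Total waiting = 0 + 6 + 10 + 0 = 16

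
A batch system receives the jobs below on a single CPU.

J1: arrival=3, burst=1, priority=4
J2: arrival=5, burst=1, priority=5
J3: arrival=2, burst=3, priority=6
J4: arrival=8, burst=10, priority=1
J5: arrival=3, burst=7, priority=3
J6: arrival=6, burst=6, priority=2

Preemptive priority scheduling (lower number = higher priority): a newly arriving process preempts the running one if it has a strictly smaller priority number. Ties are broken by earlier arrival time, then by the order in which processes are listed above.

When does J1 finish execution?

Timeline: | idle 0-2 | J3 2-3 | J5 3-6 | J6 6-8 | J4 8-18 | J6 18-22 | J5 22-26 | J1 26-27 | J2 27-28 | J3 28-30 |
Completion: J1=27  J2=28  J3=30  J4=18  J5=26  J6=22

27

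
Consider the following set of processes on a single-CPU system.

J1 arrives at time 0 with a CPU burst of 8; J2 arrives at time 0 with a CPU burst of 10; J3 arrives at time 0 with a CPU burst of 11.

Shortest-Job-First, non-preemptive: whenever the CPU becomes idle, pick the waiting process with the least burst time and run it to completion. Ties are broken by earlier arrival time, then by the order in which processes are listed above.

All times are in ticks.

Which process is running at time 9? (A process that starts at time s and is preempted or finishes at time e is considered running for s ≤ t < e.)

J2

Timeline: | J1 0-8 | J2 8-18 | J3 18-29 |
Completion: J1=8  J2=18  J3=29
Turnaround (C−A): J1=8  J2=18  J3=29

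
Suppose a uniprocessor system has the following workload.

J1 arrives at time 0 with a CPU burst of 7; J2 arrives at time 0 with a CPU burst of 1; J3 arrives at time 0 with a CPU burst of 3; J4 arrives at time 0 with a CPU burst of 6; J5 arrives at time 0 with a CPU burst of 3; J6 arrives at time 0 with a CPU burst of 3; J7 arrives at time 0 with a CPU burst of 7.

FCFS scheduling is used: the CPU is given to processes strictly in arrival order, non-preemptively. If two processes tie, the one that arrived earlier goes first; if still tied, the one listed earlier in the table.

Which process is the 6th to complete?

J6

Schedule: | J1 0-7 | J2 7-8 | J3 8-11 | J4 11-17 | J5 17-20 | J6 20-23 | J7 23-30 |
Completion: J1=7  J2=8  J3=11  J4=17  J5=20  J6=23  J7=30
Finish order: J1 → J2 → J3 → J4 → J5 → J6 → J7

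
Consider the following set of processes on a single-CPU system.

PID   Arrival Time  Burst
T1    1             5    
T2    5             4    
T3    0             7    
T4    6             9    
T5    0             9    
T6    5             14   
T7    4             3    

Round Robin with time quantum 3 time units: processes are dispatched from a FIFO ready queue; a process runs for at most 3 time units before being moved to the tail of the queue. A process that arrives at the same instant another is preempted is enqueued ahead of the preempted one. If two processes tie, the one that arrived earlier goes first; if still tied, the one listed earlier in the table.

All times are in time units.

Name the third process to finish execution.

T3

Schedule: | T3 0-3 | T5 3-6 | T1 6-9 | T3 9-12 | T7 12-15 | T2 15-18 | T6 18-21 | T4 21-24 | T5 24-27 | T1 27-29 | T3 29-30 | T2 30-31 | T6 31-34 | T4 34-37 | T5 37-40 | T6 40-43 | T4 43-46 | T6 46-51 |
Completion: T1=29  T2=31  T3=30  T4=46  T5=40  T6=51  T7=15
Turnaround (C−A): T1=28  T2=26  T3=30  T4=40  T5=40  T6=46  T7=11
Finish order: T7 → T1 → T3 → T2 → T5 → T4 → T6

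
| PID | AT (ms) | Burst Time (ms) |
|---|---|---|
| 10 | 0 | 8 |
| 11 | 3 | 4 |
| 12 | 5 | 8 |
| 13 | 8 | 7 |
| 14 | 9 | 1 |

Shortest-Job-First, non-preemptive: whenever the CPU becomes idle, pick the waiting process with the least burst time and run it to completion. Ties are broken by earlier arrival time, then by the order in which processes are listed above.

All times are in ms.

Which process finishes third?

Gantt: | 10 0-8 | 11 8-12 | 14 12-13 | 13 13-20 | 12 20-28 |
Completion: 10=8  11=12  12=28  13=20  14=13
Finish order: 10 → 11 → 14 → 13 → 12

14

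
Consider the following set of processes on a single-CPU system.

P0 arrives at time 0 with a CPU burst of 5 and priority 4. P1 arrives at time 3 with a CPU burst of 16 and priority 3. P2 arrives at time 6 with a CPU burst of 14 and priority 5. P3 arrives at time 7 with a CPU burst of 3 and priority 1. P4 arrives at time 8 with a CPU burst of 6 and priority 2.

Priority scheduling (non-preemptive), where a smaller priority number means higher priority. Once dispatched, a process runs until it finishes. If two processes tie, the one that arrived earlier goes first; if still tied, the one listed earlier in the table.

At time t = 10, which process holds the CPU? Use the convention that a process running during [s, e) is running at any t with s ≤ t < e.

Schedule: | P0 0-5 | P1 5-21 | P3 21-24 | P4 24-30 | P2 30-44 |
Completion: P0=5  P1=21  P2=44  P3=24  P4=30

P1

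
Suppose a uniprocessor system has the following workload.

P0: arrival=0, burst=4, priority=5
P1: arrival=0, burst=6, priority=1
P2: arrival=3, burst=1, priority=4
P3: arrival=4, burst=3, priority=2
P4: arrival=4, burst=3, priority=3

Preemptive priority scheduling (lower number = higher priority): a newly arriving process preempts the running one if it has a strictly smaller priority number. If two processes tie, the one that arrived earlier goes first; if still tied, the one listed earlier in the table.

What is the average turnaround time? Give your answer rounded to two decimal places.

9.20

Timeline: | P1 0-6 | P3 6-9 | P4 9-12 | P2 12-13 | P0 13-17 |
Completion: P0=17  P1=6  P2=13  P3=9  P4=12
Turnaround (C−A): P0=17  P1=6  P2=10  P3=5  P4=8
Turnaround times: P0=17, P1=6, P2=10, P3=5, P4=8
Average turnaround = (17+6+10+5+8) / 5 = 46/5 = 9.20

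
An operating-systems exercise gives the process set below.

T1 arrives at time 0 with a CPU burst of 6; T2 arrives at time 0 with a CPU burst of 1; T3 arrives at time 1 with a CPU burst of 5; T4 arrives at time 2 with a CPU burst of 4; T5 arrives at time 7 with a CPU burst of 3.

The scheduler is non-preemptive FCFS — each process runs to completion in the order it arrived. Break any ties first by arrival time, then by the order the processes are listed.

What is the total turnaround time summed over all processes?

Timeline: | T1 0-6 | T2 6-7 | T3 7-12 | T4 12-16 | T5 16-19 |
Completion: T1=6  T2=7  T3=12  T4=16  T5=19
Turnaround (C−A): T1=6  T2=7  T3=11  T4=14  T5=12
Turnaround = completion − arrival: T1=6, T2=7, T3=11, T4=14, T5=12
Total turnaround = 6 + 7 + 11 + 14 + 12 = 50

50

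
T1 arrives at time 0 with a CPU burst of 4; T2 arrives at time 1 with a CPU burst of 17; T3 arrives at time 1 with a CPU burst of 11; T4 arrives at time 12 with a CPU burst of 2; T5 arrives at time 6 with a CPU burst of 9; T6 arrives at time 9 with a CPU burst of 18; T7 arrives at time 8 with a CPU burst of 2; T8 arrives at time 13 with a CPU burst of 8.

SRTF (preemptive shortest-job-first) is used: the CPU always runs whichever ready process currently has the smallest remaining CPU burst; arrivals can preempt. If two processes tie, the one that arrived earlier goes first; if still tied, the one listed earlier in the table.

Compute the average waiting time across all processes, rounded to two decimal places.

Gantt: | T1 0-4 | T3 4-8 | T7 8-10 | T3 10-12 | T4 12-14 | T3 14-19 | T8 19-27 | T5 27-36 | T2 36-53 | T6 53-71 |
Completion: T1=4  T2=53  T3=19  T4=14  T5=36  T6=71  T7=10  T8=27
Turnaround (C−A): T1=4  T2=52  T3=18  T4=2  T5=30  T6=62  T7=2  T8=14
Waiting times: T1=0, T2=35, T3=7, T4=0, T5=21, T6=44, T7=0, T8=6
Average waiting = (0+35+7+0+21+44+0+6) / 8 = 113/8 = 14.13

14.13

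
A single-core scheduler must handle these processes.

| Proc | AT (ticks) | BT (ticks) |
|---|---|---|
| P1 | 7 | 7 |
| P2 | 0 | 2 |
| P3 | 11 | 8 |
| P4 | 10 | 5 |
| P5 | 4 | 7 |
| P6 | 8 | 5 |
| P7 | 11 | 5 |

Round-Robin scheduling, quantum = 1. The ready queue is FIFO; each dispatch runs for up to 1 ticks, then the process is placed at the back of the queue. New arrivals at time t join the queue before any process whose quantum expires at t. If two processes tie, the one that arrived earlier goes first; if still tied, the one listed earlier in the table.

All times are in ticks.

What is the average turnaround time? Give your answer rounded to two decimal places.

Gantt: | P2 0-2 | idle 2-4 | P5 4-7 | P1 7-8 | P5 8-9 | P6 9-10 | P1 10-11 | P5 11-12 | P4 12-13 | P6 13-14 | P3 14-15 | P7 15-16 | P1 16-17 | P5 17-18 | P4 18-19 | P6 19-20 | P3 20-21 | P7 21-22 | P1 22-23 | P5 23-24 | P4 24-25 | P6 25-26 | P3 26-27 | P7 27-28 | P1 28-29 | P4 29-30 | P6 30-31 | P3 31-32 | P7 32-33 | P1 33-34 | P4 34-35 | P3 35-36 | P7 36-37 | P1 37-38 | P3 38-41 |
Completion: P1=38  P2=2  P3=41  P4=35  P5=24  P6=31  P7=37
Turnaround times: P1=31, P2=2, P3=30, P4=25, P5=20, P6=23, P7=26
Average turnaround = (31+2+30+25+20+23+26) / 7 = 157/7 = 22.43

22.43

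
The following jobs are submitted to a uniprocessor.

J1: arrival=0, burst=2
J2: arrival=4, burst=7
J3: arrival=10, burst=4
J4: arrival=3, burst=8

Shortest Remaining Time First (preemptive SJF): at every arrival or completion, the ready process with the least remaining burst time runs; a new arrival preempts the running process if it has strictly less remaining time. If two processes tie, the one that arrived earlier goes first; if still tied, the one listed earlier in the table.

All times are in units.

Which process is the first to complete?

J1

Gantt: | J1 0-2 | idle 2-3 | J4 3-11 | J3 11-15 | J2 15-22 |
Completion: J1=2  J2=22  J3=15  J4=11
Finish order: J1 → J4 → J3 → J2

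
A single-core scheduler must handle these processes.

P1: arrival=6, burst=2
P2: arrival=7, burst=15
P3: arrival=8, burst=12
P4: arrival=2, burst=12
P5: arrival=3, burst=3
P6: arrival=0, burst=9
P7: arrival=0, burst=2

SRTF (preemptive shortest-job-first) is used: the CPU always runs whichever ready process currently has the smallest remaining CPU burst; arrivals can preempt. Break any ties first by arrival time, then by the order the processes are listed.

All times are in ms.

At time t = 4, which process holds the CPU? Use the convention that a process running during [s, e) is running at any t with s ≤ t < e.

P5

Timeline: | P7 0-2 | P6 2-3 | P5 3-6 | P1 6-8 | P6 8-16 | P4 16-28 | P3 28-40 | P2 40-55 |
Completion: P1=8  P2=55  P3=40  P4=28  P5=6  P6=16  P7=2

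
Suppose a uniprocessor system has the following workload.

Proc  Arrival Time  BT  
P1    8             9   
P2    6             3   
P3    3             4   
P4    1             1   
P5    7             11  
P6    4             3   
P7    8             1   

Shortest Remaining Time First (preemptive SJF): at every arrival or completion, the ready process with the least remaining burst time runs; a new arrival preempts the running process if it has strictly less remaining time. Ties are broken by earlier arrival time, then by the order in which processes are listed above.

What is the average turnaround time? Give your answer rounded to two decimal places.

Timeline: | idle 0-1 | P4 1-2 | idle 2-3 | P3 3-7 | P6 7-8 | P7 8-9 | P6 9-11 | P2 11-14 | P1 14-23 | P5 23-34 |
Completion: P1=23  P2=14  P3=7  P4=2  P5=34  P6=11  P7=9
Turnaround times: P1=15, P2=8, P3=4, P4=1, P5=27, P6=7, P7=1
Average turnaround = (15+8+4+1+27+7+1) / 7 = 63/7 = 9.00

9.00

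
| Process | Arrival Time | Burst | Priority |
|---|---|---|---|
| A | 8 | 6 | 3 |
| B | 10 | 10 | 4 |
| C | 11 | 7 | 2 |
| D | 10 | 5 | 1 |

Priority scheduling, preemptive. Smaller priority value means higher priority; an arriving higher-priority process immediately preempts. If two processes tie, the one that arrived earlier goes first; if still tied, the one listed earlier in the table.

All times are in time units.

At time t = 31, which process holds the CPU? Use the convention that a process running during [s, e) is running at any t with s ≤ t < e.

Schedule: | idle 0-8 | A 8-10 | D 10-15 | C 15-22 | A 22-26 | B 26-36 |
Completion: A=26  B=36  C=22  D=15

B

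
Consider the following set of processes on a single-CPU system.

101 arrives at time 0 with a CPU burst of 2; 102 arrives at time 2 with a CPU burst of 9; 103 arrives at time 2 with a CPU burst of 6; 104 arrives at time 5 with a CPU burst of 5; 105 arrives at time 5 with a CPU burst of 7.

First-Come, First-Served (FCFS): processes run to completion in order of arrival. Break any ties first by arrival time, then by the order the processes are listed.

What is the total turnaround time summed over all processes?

67

Schedule: | 101 0-2 | 102 2-11 | 103 11-17 | 104 17-22 | 105 22-29 |
Completion: 101=2  102=11  103=17  104=22  105=29
Turnaround (C−A): 101=2  102=9  103=15  104=17  105=24
Turnaround = completion − arrival: 101=2, 102=9, 103=15, 104=17, 105=24
Total turnaround = 2 + 9 + 15 + 17 + 24 = 67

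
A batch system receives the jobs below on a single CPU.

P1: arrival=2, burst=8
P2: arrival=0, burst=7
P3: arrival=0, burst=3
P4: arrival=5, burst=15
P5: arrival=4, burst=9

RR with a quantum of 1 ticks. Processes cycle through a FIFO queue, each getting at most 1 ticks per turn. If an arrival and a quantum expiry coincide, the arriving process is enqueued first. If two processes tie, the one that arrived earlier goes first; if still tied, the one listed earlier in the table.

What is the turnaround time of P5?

Timeline: | P2 0-1 | P3 1-2 | P2 2-3 | P1 3-4 | P3 4-5 | P2 5-6 | P5 6-7 | P1 7-8 | P4 8-9 | P3 9-10 | P2 10-11 | P5 11-12 | P1 12-13 | P4 13-14 | P2 14-15 | P5 15-16 | P1 16-17 | P4 17-18 | P2 18-19 | P5 19-20 | P1 20-21 | P4 21-22 | P2 22-23 | P5 23-24 | P1 24-25 | P4 25-26 | P5 26-27 | P1 27-28 | P4 28-29 | P5 29-30 | P1 30-31 | P4 31-32 | P5 32-33 | P4 33-34 | P5 34-35 | P4 35-42 |
Completion: P1=31  P2=23  P3=10  P4=42  P5=35
Turnaround (C−A): P1=29  P2=23  P3=10  P4=37  P5=31
Turnaround(P5) = completion − arrival = 35 − 4 = 31

31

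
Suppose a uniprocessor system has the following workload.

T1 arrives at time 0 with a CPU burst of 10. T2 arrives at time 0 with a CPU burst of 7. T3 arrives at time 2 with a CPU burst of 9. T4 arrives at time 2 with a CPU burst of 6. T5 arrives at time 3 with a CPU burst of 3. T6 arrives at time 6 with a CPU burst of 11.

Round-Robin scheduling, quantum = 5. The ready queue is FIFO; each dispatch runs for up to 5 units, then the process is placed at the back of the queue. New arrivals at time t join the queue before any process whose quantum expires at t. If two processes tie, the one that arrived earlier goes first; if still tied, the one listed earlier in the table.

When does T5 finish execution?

Timeline: | T1 0-5 | T2 5-10 | T3 10-15 | T4 15-20 | T5 20-23 | T1 23-28 | T6 28-33 | T2 33-35 | T3 35-39 | T4 39-40 | T6 40-46 |
Completion: T1=28  T2=35  T3=39  T4=40  T5=23  T6=46
Turnaround (C−A): T1=28  T2=35  T3=37  T4=38  T5=20  T6=40

23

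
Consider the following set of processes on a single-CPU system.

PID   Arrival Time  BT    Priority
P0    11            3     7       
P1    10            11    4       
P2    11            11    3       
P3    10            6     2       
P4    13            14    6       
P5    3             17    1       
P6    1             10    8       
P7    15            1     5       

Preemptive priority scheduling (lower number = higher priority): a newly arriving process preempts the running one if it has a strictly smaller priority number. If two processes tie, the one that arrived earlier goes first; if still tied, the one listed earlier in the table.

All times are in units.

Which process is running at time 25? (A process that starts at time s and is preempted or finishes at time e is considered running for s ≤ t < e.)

P3

Schedule: | idle 0-1 | P6 1-3 | P5 3-20 | P3 20-26 | P2 26-37 | P1 37-48 | P7 48-49 | P4 49-63 | P0 63-66 | P6 66-74 |
Completion: P0=66  P1=48  P2=37  P3=26  P4=63  P5=20  P6=74  P7=49
Turnaround (C−A): P0=55  P1=38  P2=26  P3=16  P4=50  P5=17  P6=73  P7=34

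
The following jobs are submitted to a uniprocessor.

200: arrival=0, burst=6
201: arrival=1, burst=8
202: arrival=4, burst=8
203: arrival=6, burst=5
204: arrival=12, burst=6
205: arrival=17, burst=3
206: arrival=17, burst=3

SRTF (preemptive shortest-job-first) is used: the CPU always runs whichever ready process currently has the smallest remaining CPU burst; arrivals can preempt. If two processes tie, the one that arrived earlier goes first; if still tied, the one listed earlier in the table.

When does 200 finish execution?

6

Timeline: | 200 0-6 | 203 6-11 | 201 11-12 | 204 12-18 | 205 18-21 | 206 21-24 | 201 24-31 | 202 31-39 |
Completion: 200=6  201=31  202=39  203=11  204=18  205=21  206=24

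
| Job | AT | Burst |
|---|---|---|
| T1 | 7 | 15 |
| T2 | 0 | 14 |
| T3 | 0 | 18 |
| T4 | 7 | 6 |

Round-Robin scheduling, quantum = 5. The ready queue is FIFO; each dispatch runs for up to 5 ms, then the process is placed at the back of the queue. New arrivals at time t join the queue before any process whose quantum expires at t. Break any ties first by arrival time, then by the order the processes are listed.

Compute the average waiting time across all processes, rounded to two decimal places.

27.50

Schedule: | T2 0-5 | T3 5-10 | T2 10-15 | T1 15-20 | T4 20-25 | T3 25-30 | T2 30-34 | T1 34-39 | T4 39-40 | T3 40-45 | T1 45-50 | T3 50-53 |
Completion: T1=50  T2=34  T3=53  T4=40
Turnaround (C−A): T1=43  T2=34  T3=53  T4=33
Waiting times: T1=28, T2=20, T3=35, T4=27
Average waiting = (28+20+35+27) / 4 = 110/4 = 27.50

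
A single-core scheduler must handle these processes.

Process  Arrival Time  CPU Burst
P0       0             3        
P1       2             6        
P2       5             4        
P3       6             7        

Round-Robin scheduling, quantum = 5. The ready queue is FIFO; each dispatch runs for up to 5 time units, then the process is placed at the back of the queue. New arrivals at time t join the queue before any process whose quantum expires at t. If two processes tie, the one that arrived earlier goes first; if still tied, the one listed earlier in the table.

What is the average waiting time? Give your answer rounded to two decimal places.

5.00

Gantt: | P0 0-3 | P1 3-8 | P2 8-12 | P3 12-17 | P1 17-18 | P3 18-20 |
Completion: P0=3  P1=18  P2=12  P3=20
Waiting times: P0=0, P1=10, P2=3, P3=7
Average waiting = (0+10+3+7) / 4 = 20/4 = 5.00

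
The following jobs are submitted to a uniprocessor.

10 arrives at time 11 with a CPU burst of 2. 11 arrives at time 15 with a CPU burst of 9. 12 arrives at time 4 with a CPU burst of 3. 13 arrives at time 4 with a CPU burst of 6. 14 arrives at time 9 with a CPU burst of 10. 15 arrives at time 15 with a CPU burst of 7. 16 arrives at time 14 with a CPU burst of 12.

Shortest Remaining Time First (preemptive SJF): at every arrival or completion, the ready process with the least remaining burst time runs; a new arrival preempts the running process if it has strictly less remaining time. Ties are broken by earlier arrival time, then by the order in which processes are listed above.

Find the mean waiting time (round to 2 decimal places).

8.71

Gantt: | idle 0-4 | 12 4-7 | 13 7-13 | 10 13-15 | 15 15-22 | 11 22-31 | 14 31-41 | 16 41-53 |
Completion: 10=15  11=31  12=7  13=13  14=41  15=22  16=53
Turnaround (C−A): 10=4  11=16  12=3  13=9  14=32  15=7  16=39
Waiting times: 10=2, 11=7, 12=0, 13=3, 14=22, 15=0, 16=27
Average waiting = (2+7+0+3+22+0+27) / 7 = 61/7 = 8.71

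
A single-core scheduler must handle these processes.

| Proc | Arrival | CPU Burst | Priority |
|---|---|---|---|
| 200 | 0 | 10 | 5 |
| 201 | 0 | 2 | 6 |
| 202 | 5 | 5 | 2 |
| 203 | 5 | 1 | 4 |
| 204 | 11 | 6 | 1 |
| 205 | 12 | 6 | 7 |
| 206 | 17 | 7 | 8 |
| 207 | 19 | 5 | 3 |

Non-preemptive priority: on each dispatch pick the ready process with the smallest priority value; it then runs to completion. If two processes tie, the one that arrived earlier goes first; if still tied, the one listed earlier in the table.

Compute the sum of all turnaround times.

136

Schedule: | 200 0-10 | 202 10-15 | 204 15-21 | 207 21-26 | 203 26-27 | 201 27-29 | 205 29-35 | 206 35-42 |
Completion: 200=10  201=29  202=15  203=27  204=21  205=35  206=42  207=26
Turnaround (C−A): 200=10  201=29  202=10  203=22  204=10  205=23  206=25  207=7
Turnaround = completion − arrival: 200=10, 201=29, 202=10, 203=22, 204=10, 205=23, 206=25, 207=7
Total turnaround = 10 + 29 + 10 + 22 + 10 + 23 + 25 + 7 = 136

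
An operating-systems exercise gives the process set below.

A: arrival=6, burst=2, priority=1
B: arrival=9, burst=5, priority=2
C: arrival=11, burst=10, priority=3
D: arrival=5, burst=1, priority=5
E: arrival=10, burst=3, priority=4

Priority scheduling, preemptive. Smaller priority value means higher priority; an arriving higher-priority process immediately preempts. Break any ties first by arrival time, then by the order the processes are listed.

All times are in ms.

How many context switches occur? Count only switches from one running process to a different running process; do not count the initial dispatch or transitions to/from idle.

3

Timeline: | idle 0-5 | D 5-6 | A 6-8 | idle 8-9 | B 9-14 | C 14-24 | E 24-27 |
Completion: A=8  B=14  C=24  D=6  E=27
Turnaround (C−A): A=2  B=5  C=13  D=1  E=17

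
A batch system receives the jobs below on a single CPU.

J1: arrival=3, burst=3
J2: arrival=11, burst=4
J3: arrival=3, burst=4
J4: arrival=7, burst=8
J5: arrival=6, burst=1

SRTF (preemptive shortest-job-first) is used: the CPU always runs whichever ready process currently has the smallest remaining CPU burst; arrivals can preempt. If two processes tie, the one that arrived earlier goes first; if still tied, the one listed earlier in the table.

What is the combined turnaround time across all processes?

Schedule: | idle 0-3 | J1 3-6 | J5 6-7 | J3 7-11 | J2 11-15 | J4 15-23 |
Completion: J1=6  J2=15  J3=11  J4=23  J5=7
Turnaround (C−A): J1=3  J2=4  J3=8  J4=16  J5=1
Turnaround = completion − arrival: J1=3, J2=4, J3=8, J4=16, J5=1
Total turnaround = 3 + 4 + 8 + 16 + 1 = 32

32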